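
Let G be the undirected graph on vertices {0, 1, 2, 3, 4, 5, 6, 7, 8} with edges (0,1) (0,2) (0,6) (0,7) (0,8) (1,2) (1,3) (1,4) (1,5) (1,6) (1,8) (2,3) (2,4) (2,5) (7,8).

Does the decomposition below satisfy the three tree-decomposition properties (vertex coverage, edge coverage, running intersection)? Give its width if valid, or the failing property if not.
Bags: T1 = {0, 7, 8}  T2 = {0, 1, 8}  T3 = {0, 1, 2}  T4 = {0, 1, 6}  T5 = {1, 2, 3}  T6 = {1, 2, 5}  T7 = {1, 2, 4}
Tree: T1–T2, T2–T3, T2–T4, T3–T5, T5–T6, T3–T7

Yes; width 2.

Checking the three conditions: (i) the bags cover all of {0, 1, 2, 3, 4, 5, 6, 7, 8}; (ii) for each edge, some bag contains both endpoints; (iii) the bags containing any fixed vertex form a subtree. All hold, so the decomposition is valid with width 3 − 1 = 2.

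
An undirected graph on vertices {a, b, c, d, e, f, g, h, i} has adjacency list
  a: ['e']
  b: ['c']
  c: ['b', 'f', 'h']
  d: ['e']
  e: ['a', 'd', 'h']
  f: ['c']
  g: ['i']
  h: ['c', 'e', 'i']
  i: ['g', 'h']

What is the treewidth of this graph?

1

A width-1 tree decomposition is:
Bags: B1 = {c, h}  B2 = {b, c}  B3 = {h, i}  B4 = {c, f}  B5 = {e, h}  B6 = {a, e}  B7 = {g, i}  B8 = {d, e}
Tree: B1–B2, B1–B3, B1–B4, B1–B5, B5–B6, B3–B7, B5–B8
Every bag has size at most 2, so the width is 2 − 1 = 1 and tw(G) ≤ 1. Since G has at least one edge (e.g. h–c), it is not an edgeless graph, so tw(G) ≥ 1. Combining the bounds, tw(G) = 1.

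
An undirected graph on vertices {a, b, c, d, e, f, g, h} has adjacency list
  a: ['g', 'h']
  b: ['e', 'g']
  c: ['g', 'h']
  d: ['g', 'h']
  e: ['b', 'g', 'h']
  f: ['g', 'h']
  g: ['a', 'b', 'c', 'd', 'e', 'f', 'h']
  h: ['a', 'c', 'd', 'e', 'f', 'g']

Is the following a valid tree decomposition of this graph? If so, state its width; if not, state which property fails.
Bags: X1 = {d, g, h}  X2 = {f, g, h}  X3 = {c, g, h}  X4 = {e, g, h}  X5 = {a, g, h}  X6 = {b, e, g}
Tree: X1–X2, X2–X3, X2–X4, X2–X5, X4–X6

Yes; width 2.

Every vertex of G appears in some bag (union = {a, b, c, d, e, f, g, h}); every edge is covered by a bag; and for each vertex v the set of bags containing v is connected in the bag tree. The decomposition is therefore valid. The largest bag has 3 vertices, so the width is 2.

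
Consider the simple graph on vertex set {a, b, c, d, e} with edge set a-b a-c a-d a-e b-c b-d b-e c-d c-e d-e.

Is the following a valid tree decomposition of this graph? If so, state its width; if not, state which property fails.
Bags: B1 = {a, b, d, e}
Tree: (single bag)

A tree decomposition must satisfy three properties: every vertex lies in some bag; for every edge, both endpoints lie together in some bag; and for every vertex, the bags containing it form a connected subtree. Here vertex c appears in no bag, so the decomposition is invalid.

No — vertex c appears in no bag.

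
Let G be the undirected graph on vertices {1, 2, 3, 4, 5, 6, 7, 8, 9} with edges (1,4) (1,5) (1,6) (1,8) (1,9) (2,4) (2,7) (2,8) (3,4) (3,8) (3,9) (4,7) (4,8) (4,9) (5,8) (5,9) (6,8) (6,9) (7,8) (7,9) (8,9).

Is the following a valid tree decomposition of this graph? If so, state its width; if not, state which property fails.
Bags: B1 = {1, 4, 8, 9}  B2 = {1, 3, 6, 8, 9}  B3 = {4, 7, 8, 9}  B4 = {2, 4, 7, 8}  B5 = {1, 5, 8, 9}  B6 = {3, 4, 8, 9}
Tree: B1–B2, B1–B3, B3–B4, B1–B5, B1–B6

A tree decomposition must satisfy three properties: every vertex lies in some bag; for every edge, both endpoints lie together in some bag; and for every vertex, the bags containing it form a connected subtree. Here bags containing vertex 3 are not connected in the tree, so the decomposition is invalid.

No — bags containing vertex 3 are not connected in the tree.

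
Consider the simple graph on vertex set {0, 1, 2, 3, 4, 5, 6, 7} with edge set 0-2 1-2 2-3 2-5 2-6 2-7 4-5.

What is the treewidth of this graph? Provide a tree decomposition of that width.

The largest bag has 2 vertices, giving width 1; this decomposition certifies tw(G) ≤ 1. G has an edge, so its treewidth is at least 1. Combining the bounds, tw(G) = 1.

Treewidth 1.
One such decomposition:
Bags: B1 = {2, 5}  B2 = {2, 3}  B3 = {1, 2}  B4 = {2, 7}  B5 = {4, 5}  B6 = {2, 6}  B7 = {0, 2}
Tree: B1–B2, B1–B3, B2–B4, B1–B5, B2–B6, B3–B7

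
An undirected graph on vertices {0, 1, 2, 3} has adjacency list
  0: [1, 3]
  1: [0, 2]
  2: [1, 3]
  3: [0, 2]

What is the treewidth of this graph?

2

A width-2 tree decomposition is:
Bags: B1 = {0, 1, 2}  B2 = {0, 2, 3}
Tree: B1–B2
The largest bag has 3 vertices, giving width 2; this decomposition certifies tw(G) ≤ 2. Since 0–1–2–3–0 is a cycle in G, G is not acyclic. Forests are exactly the graphs of treewidth ≤ 1, so tw(G) ≥ 2. Combining the bounds, tw(G) = 2.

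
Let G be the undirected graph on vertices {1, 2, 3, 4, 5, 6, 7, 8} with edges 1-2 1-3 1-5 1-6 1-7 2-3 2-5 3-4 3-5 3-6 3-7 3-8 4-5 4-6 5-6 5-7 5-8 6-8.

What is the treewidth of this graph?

A width-3 tree decomposition is:
Bags: B1 = {1, 3, 5, 6}  B2 = {3, 5, 6, 8}  B3 = {1, 3, 5, 7}  B4 = {3, 4, 5, 6}  B5 = {1, 2, 3, 5}
Tree: B1–B2, B1–B3, B2–B4, B1–B5
Every bag has size at most 4, so the width is 4 − 1 = 3 and tw(G) ≤ 3. For the lower bound, the 4 vertices {3, 5, 6, 8} are pairwise adjacent, and any tree decomposition puts a clique entirely inside one bag — forcing width ≥ 3. Hence tw(G) = 3 exactly.

3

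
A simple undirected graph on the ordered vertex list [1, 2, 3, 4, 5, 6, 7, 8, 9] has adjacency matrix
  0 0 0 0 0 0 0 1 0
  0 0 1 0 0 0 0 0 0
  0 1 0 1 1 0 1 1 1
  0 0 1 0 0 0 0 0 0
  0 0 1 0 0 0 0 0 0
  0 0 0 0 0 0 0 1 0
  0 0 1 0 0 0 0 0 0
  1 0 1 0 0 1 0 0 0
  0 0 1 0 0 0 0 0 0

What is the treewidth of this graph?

A width-1 tree decomposition is:
Bags: B1 = {3, 8}  B2 = {3, 5}  B3 = {3, 4}  B4 = {2, 3}  B5 = {6, 8}  B6 = {3, 9}  B7 = {1, 8}  B8 = {3, 7}
Tree: B1–B2, B2–B3, B2–B4, B1–B5, B4–B6, B5–B7, B1–B8
Each bag holds 2 vertices, so the decomposition has width 1, which upper-bounds the treewidth. Any graph with an edge has treewidth ≥ 1, and G has the edge 3–8. Therefore the treewidth is 1.

1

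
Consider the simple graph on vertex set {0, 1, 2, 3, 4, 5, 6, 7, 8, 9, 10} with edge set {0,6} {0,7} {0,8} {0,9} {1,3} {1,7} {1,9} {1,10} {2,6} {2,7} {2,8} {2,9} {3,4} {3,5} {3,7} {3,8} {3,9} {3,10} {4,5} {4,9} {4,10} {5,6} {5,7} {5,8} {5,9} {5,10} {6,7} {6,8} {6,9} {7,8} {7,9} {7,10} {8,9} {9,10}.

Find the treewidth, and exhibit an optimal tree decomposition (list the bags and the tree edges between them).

Treewidth 4.
Bags: B1 = {3, 5, 7, 9, 10}  B2 = {1, 3, 7, 9, 10}  B3 = {3, 5, 7, 8, 9}  B4 = {5, 6, 7, 8, 9}  B5 = {2, 6, 7, 8, 9}  B6 = {0, 6, 7, 8, 9}  B7 = {3, 4, 5, 9, 10}
Tree: B1–B2, B1–B3, B3–B4, B4–B5, B5–B6, B1–B7

The largest bag has 5 vertices, giving width 4; this decomposition certifies tw(G) ≤ 4. For the lower bound, the 5 vertices {3, 4, 5, 9, 10} are pairwise adjacent, and any tree decomposition puts a clique entirely inside one bag — forcing width ≥ 4. Hence tw(G) = 4 exactly.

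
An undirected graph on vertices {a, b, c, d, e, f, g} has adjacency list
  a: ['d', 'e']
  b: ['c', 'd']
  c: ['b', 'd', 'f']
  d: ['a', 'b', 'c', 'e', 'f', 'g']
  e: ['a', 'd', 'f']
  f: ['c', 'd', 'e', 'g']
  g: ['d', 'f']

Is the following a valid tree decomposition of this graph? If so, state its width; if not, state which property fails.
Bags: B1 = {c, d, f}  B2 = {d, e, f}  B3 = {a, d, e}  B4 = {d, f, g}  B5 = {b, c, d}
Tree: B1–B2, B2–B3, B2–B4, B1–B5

Vertex coverage: the bags together contain {a, b, c, d, e, f, g}, the full vertex set. Edge coverage: each edge of G has both endpoints in at least one bag. Running intersection: for every vertex, the bags containing it form a connected subtree. All three properties hold, so this is a valid tree decomposition of width max|bag| − 1 = 2, and hence tw(G) ≤ 2.

Yes; width 2.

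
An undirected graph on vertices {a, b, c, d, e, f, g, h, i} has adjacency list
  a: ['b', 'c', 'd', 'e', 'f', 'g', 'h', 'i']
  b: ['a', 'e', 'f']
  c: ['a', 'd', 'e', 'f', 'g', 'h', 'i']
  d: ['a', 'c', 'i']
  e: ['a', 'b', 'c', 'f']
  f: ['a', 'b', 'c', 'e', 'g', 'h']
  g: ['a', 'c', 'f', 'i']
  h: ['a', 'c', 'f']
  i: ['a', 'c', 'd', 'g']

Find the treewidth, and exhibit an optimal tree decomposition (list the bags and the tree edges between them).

Treewidth 3.
One optimal decomposition is:
Bags: B1 = {a, c, g, i}  B2 = {a, c, f, g}  B3 = {a, c, f, h}  B4 = {a, c, e, f}  B5 = {a, b, e, f}  B6 = {a, c, d, i}
Tree: B1–B2, B2–B3, B2–B4, B4–B5, B1–B6

Each bag holds 4 vertices, so the decomposition has width 3, which upper-bounds the treewidth. Conversely, {a, c, d, i} is a clique of size 4, and the vertices of any clique must share a bag in every tree decomposition; so some bag has ≥ 4 vertices and tw(G) ≥ 3. The upper and lower bounds meet at 3, so that is the treewidth.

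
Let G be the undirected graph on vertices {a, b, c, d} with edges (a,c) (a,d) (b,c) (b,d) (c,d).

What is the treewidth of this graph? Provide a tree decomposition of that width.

Every bag has size at most 3, so the width is 3 − 1 = 2 and tw(G) ≤ 2. For the lower bound, the 3 vertices {a, c, d} are pairwise adjacent, and any tree decomposition puts a clique entirely inside one bag — forcing width ≥ 2. The upper and lower bounds meet at 2, so that is the treewidth.

Treewidth 2.
Bags: B1 = {b, c, d}  B2 = {a, c, d}
Tree: B1–B2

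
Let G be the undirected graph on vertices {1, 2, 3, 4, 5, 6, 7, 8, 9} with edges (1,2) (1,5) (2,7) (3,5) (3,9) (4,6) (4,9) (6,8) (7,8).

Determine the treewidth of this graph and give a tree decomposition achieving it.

Treewidth 2.
One such decomposition:
Bags: B1 = {4, 6, 9}  B2 = {6, 8, 9}  B3 = {7, 8, 9}  B4 = {2, 7, 9}  B5 = {1, 2, 9}  B6 = {1, 5, 9}  B7 = {3, 5, 9}
Tree: B1–B2, B2–B3, B3–B4, B4–B5, B5–B6, B6–B7

The largest bag has 3 vertices, giving width 2; this decomposition certifies tw(G) ≤ 2. For the lower bound, G contains the cycle 9–4–6–8–7–2–1–5–3–9, so G is not a forest; only forests have treewidth ≤ 1, hence tw(G) ≥ 2. Hence tw(G) = 2 exactly.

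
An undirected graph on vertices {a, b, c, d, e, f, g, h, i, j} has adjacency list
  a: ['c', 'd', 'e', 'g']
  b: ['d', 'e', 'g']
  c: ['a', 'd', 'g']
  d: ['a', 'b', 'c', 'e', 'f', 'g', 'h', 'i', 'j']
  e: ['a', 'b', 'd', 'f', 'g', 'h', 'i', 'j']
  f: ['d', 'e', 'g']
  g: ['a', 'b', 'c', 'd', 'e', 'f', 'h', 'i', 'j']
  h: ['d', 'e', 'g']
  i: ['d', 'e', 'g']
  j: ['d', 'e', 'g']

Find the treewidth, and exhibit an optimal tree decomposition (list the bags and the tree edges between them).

Treewidth 3.
One optimal decomposition is:
Bags: B1 = {a, d, e, g}  B2 = {d, e, f, g}  B3 = {d, e, g, h}  B4 = {d, e, g, i}  B5 = {a, c, d, g}  B6 = {d, e, g, j}  B7 = {b, d, e, g}
Tree: B1–B2, B2–B3, B3–B4, B1–B5, B3–B6, B2–B7

Every bag has size at most 4, so the width is 4 − 1 = 3 and tw(G) ≤ 3. Conversely, {d, e, f, g} is a clique of size 4, and the vertices of any clique must share a bag in every tree decomposition; so some bag has ≥ 4 vertices and tw(G) ≥ 3. Hence tw(G) = 3 exactly.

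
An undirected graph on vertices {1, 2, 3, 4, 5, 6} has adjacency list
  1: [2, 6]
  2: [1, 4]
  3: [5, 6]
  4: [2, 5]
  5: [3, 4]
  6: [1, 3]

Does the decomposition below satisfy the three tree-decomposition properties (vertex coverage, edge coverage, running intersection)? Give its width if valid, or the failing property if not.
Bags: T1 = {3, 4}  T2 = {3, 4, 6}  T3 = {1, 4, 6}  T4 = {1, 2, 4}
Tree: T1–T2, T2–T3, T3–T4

No — vertex 5 appears in no bag.

A tree decomposition must satisfy three properties: every vertex lies in some bag; for every edge, both endpoints lie together in some bag; and for every vertex, the bags containing it form a connected subtree. Here vertex 5 appears in no bag, so the decomposition is invalid.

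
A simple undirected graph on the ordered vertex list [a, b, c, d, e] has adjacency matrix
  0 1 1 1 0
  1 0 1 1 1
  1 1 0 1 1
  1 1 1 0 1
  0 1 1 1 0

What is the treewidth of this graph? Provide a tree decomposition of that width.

Treewidth 3.
One such decomposition:
Bags: B1 = {b, c, d, e}  B2 = {a, b, c, d}
Tree: B1–B2

Every bag has size at most 4, so the width is 4 − 1 = 3 and tw(G) ≤ 3. For the lower bound, the 4 vertices {b, c, d, e} are pairwise adjacent, and any tree decomposition puts a clique entirely inside one bag — forcing width ≥ 3. The upper and lower bounds meet at 3, so that is the treewidth.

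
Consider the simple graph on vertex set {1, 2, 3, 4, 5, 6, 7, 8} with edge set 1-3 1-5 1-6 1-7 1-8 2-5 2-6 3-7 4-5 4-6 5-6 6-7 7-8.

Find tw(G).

2

A width-2 tree decomposition is:
Bags: B1 = {1, 5, 6}  B2 = {1, 6, 7}  B3 = {1, 7, 8}  B4 = {1, 3, 7}  B5 = {4, 5, 6}  B6 = {2, 5, 6}
Tree: B1–B2, B2–B3, B2–B4, B1–B5, B1–B6
Each bag holds 3 vertices, so the decomposition has width 2, which upper-bounds the treewidth. For the lower bound, the 3 vertices {1, 5, 6} are pairwise adjacent, and any tree decomposition puts a clique entirely inside one bag — forcing width ≥ 2. Combining the bounds, tw(G) = 2.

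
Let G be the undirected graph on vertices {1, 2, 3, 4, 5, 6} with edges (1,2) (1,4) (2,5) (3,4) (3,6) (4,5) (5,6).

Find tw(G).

A width-2 tree decomposition is:
Bags: B1 = {1, 2, 5}  B2 = {1, 4, 5}  B3 = {4, 5, 6}  B4 = {3, 4, 6}
Tree: B1–B2, B2–B3, B3–B4
Each bag holds 3 vertices, so the decomposition has width 2, which upper-bounds the treewidth. The edges 2–1–4–5–2 form a cycle, so G is not a tree and its treewidth is at least 2. Hence tw(G) = 2 exactly.

2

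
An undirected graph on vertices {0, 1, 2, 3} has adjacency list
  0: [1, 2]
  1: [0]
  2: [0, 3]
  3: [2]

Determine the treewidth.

1

A width-1 tree decomposition is:
Bags: B1 = {2, 3}  B2 = {0, 2}  B3 = {0, 1}
Tree: B1–B2, B2–B3
Each bag holds 2 vertices, so the decomposition has width 1, which upper-bounds the treewidth. Since G has at least one edge (e.g. 3–2), it is not an edgeless graph, so tw(G) ≥ 1. Therefore the treewidth is 1.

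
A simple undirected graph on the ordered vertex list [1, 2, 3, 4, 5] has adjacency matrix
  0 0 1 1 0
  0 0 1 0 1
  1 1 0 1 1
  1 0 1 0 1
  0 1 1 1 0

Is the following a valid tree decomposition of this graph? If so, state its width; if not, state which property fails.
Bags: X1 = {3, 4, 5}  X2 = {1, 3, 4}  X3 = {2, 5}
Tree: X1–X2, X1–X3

No — edge (3,2) lies in no bag.

A tree decomposition must satisfy three properties: every vertex lies in some bag; for every edge, both endpoints lie together in some bag; and for every vertex, the bags containing it form a connected subtree. Here edge (3,2) lies in no bag, so the decomposition is invalid.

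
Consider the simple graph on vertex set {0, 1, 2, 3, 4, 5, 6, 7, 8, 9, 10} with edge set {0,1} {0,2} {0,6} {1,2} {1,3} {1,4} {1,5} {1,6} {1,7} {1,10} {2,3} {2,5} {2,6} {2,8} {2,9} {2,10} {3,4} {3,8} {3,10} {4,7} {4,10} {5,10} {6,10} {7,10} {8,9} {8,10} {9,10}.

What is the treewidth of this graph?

3

A width-3 tree decomposition is:
Bags: B1 = {1, 2, 3, 10}  B2 = {1, 2, 6, 10}  B3 = {1, 2, 5, 10}  B4 = {0, 1, 2, 6}  B5 = {1, 3, 4, 10}  B6 = {2, 3, 8, 10}  B7 = {2, 8, 9, 10}  B8 = {1, 4, 7, 10}
Tree: B1–B2, B1–B3, B2–B4, B1–B5, B1–B6, B6–B7, B5–B8
Each bag holds 4 vertices, so the decomposition has width 3, which upper-bounds the treewidth. For the lower bound, the 4 vertices {0, 1, 2, 6} are pairwise adjacent, and any tree decomposition puts a clique entirely inside one bag — forcing width ≥ 3. The upper and lower bounds meet at 3, so that is the treewidth.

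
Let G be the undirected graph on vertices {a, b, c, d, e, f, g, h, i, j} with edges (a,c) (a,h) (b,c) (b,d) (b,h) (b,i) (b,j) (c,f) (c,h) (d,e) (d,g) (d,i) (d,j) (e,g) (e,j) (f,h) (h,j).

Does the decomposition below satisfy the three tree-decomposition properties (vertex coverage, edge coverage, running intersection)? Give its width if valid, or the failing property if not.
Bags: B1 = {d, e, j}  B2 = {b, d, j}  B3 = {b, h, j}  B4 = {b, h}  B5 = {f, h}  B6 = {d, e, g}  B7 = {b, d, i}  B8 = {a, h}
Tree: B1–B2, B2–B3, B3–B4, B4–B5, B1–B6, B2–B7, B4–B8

No — vertex c appears in no bag.

A tree decomposition must satisfy three properties: every vertex lies in some bag; for every edge, both endpoints lie together in some bag; and for every vertex, the bags containing it form a connected subtree. Here vertex c appears in no bag, so the decomposition is invalid.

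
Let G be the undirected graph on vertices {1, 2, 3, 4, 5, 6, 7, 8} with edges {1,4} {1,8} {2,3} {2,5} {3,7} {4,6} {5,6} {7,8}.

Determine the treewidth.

A width-2 tree decomposition is:
Bags: B1 = {1, 4, 8}  B2 = {4, 6, 8}  B3 = {5, 6, 8}  B4 = {2, 5, 8}  B5 = {2, 3, 8}  B6 = {3, 7, 8}
Tree: B1–B2, B2–B3, B3–B4, B4–B5, B5–B6
The largest bag has 3 vertices, giving width 2; this decomposition certifies tw(G) ≤ 2. Since 8–1–4–6–5–2–3–7–8 is a cycle in G, G is not acyclic. Forests are exactly the graphs of treewidth ≤ 1, so tw(G) ≥ 2. The upper and lower bounds meet at 2, so that is the treewidth.

2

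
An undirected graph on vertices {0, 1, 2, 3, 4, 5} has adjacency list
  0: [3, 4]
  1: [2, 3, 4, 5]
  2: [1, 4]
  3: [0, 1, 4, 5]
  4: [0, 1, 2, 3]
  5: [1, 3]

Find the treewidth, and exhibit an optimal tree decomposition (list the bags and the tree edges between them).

Every bag has size at most 3, so the width is 3 − 1 = 2 and tw(G) ≤ 2. Conversely, {0, 3, 4} is a clique of size 3, and the vertices of any clique must share a bag in every tree decomposition; so some bag has ≥ 3 vertices and tw(G) ≥ 2. Hence tw(G) = 2 exactly.

Treewidth 2.
One such decomposition:
Bags: B1 = {1, 3, 5}  B2 = {1, 3, 4}  B3 = {0, 3, 4}  B4 = {1, 2, 4}
Tree: B1–B2, B2–B3, B2–B4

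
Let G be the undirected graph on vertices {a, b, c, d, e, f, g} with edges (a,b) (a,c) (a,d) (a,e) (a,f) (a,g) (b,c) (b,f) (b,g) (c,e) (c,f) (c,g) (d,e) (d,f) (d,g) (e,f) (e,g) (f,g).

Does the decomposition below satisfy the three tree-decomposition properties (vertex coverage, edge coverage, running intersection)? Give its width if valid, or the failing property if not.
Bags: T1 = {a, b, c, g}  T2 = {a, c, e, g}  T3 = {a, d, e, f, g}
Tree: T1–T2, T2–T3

A tree decomposition must satisfy three properties: every vertex lies in some bag; for every edge, both endpoints lie together in some bag; and for every vertex, the bags containing it form a connected subtree. Here edge (b,f) lies in no bag, so the decomposition is invalid.

No — edge (b,f) lies in no bag.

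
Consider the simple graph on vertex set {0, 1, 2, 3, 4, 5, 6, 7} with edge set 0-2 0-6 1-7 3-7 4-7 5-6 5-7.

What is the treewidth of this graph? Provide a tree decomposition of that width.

Treewidth 1.
One such decomposition:
Bags: B1 = {4, 7}  B2 = {3, 7}  B3 = {5, 7}  B4 = {1, 7}  B5 = {5, 6}  B6 = {0, 6}  B7 = {0, 2}
Tree: B1–B2, B2–B3, B2–B4, B3–B5, B5–B6, B6–B7

Every bag has size at most 2, so the width is 2 − 1 = 1 and tw(G) ≤ 1. Since G has at least one edge (e.g. 7–4), it is not an edgeless graph, so tw(G) ≥ 1. The upper and lower bounds meet at 1, so that is the treewidth.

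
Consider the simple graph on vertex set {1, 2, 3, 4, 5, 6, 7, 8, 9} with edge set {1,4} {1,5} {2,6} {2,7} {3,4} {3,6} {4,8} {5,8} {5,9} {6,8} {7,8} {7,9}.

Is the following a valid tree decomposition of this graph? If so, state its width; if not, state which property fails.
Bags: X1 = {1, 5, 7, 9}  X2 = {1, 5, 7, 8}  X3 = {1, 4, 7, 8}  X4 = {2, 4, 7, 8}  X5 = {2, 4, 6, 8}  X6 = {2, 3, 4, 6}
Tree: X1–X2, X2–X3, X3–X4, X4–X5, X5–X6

Vertex coverage: the bags together contain {1, 2, 3, 4, 5, 6, 7, 8, 9}, the full vertex set. Edge coverage: each edge of G has both endpoints in at least one bag. Running intersection: for every vertex, the bags containing it form a connected subtree. All three properties hold, so this is a valid tree decomposition of width max|bag| − 1 = 3, and hence tw(G) ≤ 3.

Yes; width 3.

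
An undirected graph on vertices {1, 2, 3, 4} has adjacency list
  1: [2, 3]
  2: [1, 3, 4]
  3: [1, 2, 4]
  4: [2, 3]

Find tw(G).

2

A width-2 tree decomposition is:
Bags: B1 = {2, 3, 4}  B2 = {1, 2, 3}
Tree: B1–B2
Each bag holds 3 vertices, so the decomposition has width 2, which upper-bounds the treewidth. For the lower bound, the 3 vertices {1, 2, 3} are pairwise adjacent, and any tree decomposition puts a clique entirely inside one bag — forcing width ≥ 2. Therefore the treewidth is 2.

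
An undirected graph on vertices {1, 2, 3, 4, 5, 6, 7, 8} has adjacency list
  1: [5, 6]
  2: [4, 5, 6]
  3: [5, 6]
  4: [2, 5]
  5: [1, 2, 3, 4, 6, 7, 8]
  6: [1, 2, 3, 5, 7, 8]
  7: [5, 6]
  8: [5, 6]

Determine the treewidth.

2

A width-2 tree decomposition is:
Bags: B1 = {2, 5, 6}  B2 = {5, 6, 8}  B3 = {3, 5, 6}  B4 = {2, 4, 5}  B5 = {1, 5, 6}  B6 = {5, 6, 7}
Tree: B1–B2, B2–B3, B1–B4, B1–B5, B1–B6
The largest bag has 3 vertices, giving width 2; this decomposition certifies tw(G) ≤ 2. For the lower bound, the 3 vertices {2, 4, 5} are pairwise adjacent, and any tree decomposition puts a clique entirely inside one bag — forcing width ≥ 2. Therefore the treewidth is 2.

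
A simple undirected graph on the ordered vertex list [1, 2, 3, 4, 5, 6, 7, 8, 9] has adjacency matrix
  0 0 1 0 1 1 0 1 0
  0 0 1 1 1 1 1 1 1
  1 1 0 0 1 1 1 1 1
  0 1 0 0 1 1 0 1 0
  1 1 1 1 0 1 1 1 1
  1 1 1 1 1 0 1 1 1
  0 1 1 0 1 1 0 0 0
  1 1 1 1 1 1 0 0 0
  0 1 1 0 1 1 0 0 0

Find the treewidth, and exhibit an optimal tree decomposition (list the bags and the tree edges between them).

Treewidth 4.
One such decomposition:
Bags: B1 = {2, 3, 5, 6, 8}  B2 = {2, 4, 5, 6, 8}  B3 = {1, 3, 5, 6, 8}  B4 = {2, 3, 5, 6, 7}  B5 = {2, 3, 5, 6, 9}
Tree: B1–B2, B1–B3, B1–B4, B1–B5

The largest bag has 5 vertices, giving width 4; this decomposition certifies tw(G) ≤ 4. For the lower bound, the 5 vertices {1, 3, 5, 6, 8} are pairwise adjacent, and any tree decomposition puts a clique entirely inside one bag — forcing width ≥ 4. Hence tw(G) = 4 exactly.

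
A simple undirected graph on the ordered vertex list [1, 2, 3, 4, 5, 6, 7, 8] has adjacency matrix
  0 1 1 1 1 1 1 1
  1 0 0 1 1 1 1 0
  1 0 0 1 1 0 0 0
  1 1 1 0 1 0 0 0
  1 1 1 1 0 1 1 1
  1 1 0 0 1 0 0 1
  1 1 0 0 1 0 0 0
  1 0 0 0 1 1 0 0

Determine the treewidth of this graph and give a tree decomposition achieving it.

Every bag has size at most 4, so the width is 4 − 1 = 3 and tw(G) ≤ 3. For the lower bound, the 4 vertices {1, 5, 6, 8} are pairwise adjacent, and any tree decomposition puts a clique entirely inside one bag — forcing width ≥ 3. Therefore the treewidth is 3.

Treewidth 3.
One such decomposition:
Bags: B1 = {1, 2, 5, 7}  B2 = {1, 2, 5, 6}  B3 = {1, 2, 4, 5}  B4 = {1, 5, 6, 8}  B5 = {1, 3, 4, 5}
Tree: B1–B2, B2–B3, B2–B4, B3–B5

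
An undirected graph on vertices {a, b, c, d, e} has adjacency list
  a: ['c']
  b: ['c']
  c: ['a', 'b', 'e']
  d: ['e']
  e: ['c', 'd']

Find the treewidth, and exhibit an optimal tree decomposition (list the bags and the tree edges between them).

Treewidth 1.
One optimal decomposition is:
Bags: B1 = {c, e}  B2 = {a, c}  B3 = {b, c}  B4 = {d, e}
Tree: B1–B2, B1–B3, B1–B4

Every bag has size at most 2, so the width is 2 − 1 = 1 and tw(G) ≤ 1. Any graph with an edge has treewidth ≥ 1, and G has the edge c–e. Combining the bounds, tw(G) = 1.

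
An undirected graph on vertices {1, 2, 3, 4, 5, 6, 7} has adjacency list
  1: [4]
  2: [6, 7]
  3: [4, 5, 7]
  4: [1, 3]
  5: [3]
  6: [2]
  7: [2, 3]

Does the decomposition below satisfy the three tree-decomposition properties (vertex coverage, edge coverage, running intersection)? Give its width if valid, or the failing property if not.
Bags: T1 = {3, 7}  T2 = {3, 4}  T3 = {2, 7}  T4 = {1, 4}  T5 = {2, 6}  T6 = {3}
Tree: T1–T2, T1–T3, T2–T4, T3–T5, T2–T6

A tree decomposition must satisfy three properties: every vertex lies in some bag; for every edge, both endpoints lie together in some bag; and for every vertex, the bags containing it form a connected subtree. Here vertex 5 appears in no bag, so the decomposition is invalid.

No — vertex 5 appears in no bag.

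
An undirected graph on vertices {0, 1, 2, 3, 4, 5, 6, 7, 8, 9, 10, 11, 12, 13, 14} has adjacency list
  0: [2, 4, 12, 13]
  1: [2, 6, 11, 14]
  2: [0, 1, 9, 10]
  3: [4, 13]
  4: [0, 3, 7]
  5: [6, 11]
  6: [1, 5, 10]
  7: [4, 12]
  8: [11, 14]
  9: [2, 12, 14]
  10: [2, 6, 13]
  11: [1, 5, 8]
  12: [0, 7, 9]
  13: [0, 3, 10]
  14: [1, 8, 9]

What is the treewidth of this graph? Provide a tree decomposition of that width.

Each bag holds 4 vertices, so the decomposition has width 3, which upper-bounds the treewidth. For the lower bound: the 4 vertex sets {5,8,11}, {14}, {1}, {2,6,9,10} are disjoint, each induces a connected subgraph, and every pair is joined by at least one edge of G. Contracting each set to a single vertex therefore yields K_{4} as a minor, and since treewidth is minor-monotone, tw(G) ≥ tw(K_{4}) = 3. Combining the bounds, tw(G) = 3.

Treewidth 3.
One such decomposition:
Bags: B1 = {5, 8, 11, 14}  B2 = {1, 5, 11, 14}  B3 = {1, 5, 6, 14}  B4 = {1, 6, 9, 14}  B5 = {1, 2, 6, 9}  B6 = {2, 6, 9, 10}  B7 = {2, 9, 10, 12}  B8 = {0, 2, 10, 12}  B9 = {0, 10, 12, 13}  B10 = {0, 7, 12, 13}  B11 = {0, 4, 7, 13}  B12 = {3, 4, 7, 13}
Tree: B1–B2, B2–B3, B3–B4, B4–B5, B5–B6, B6–B7, B7–B8, B8–B9, B9–B10, B10–B11, B11–B12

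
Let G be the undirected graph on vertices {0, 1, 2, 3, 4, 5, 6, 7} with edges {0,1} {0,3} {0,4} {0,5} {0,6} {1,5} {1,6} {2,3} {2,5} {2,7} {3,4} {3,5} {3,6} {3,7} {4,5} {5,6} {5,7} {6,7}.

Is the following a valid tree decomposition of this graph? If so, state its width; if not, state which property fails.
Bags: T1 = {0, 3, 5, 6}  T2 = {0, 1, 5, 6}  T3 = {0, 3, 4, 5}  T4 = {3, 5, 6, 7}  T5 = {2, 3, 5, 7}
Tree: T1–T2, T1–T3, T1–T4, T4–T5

Yes; width 3.

Checking the three conditions: (i) the bags cover all of {0, 1, 2, 3, 4, 5, 6, 7}; (ii) for each edge, some bag contains both endpoints; (iii) the bags containing any fixed vertex form a subtree. All hold, so the decomposition is valid with width 4 − 1 = 3.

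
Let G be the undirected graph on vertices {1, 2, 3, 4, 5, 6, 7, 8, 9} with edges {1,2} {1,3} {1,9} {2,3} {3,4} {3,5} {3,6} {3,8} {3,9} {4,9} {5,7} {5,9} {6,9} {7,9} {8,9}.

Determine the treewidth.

A width-2 tree decomposition is:
Bags: B1 = {3, 6, 9}  B2 = {3, 4, 9}  B3 = {1, 3, 9}  B4 = {3, 5, 9}  B5 = {3, 8, 9}  B6 = {5, 7, 9}  B7 = {1, 2, 3}
Tree: B1–B2, B1–B3, B3–B4, B3–B5, B4–B6, B3–B7
Each bag holds 3 vertices, so the decomposition has width 2, which upper-bounds the treewidth. For the lower bound, the 3 vertices {1, 3, 9} are pairwise adjacent, and any tree decomposition puts a clique entirely inside one bag — forcing width ≥ 2. The upper and lower bounds meet at 2, so that is the treewidth.

2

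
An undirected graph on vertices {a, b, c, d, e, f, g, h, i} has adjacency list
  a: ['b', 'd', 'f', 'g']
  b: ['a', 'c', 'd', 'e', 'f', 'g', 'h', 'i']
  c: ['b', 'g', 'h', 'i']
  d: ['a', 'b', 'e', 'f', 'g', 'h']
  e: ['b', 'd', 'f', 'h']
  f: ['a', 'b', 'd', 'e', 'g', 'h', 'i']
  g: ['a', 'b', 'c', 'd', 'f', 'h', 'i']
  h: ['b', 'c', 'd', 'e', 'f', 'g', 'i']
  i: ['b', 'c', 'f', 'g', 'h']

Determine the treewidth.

4

A width-4 tree decomposition is:
Bags: B1 = {b, d, f, g, h}  B2 = {b, d, e, f, h}  B3 = {b, f, g, h, i}  B4 = {a, b, d, f, g}  B5 = {b, c, g, h, i}
Tree: B1–B2, B1–B3, B1–B4, B3–B5
The largest bag has 5 vertices, giving width 4; this decomposition certifies tw(G) ≤ 4. On the other hand G contains the 5-clique {b, c, g, h, i}. A clique must lie in a single bag of any decomposition, so no decomposition can have width below 4. Combining the bounds, tw(G) = 4.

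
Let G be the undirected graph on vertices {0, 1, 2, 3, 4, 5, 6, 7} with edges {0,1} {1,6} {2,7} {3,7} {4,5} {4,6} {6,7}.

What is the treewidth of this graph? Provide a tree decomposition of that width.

Each bag holds 2 vertices, so the decomposition has width 1, which upper-bounds the treewidth. Any graph with an edge has treewidth ≥ 1, and G has the edge 4–6. Therefore the treewidth is 1.

Treewidth 1.
One such decomposition:
Bags: B1 = {4, 6}  B2 = {6, 7}  B3 = {2, 7}  B4 = {1, 6}  B5 = {4, 5}  B6 = {0, 1}  B7 = {3, 7}
Tree: B1–B2, B2–B3, B2–B4, B1–B5, B4–B6, B2–B7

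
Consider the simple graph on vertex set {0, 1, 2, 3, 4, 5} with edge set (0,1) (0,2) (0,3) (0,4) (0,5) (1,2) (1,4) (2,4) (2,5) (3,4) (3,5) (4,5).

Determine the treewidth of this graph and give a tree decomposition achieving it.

Treewidth 3.
One such decomposition:
Bags: B1 = {0, 3, 4, 5}  B2 = {0, 2, 4, 5}  B3 = {0, 1, 2, 4}
Tree: B1–B2, B2–B3

The largest bag has 4 vertices, giving width 3; this decomposition certifies tw(G) ≤ 3. For the lower bound, the 4 vertices {0, 1, 2, 4} are pairwise adjacent, and any tree decomposition puts a clique entirely inside one bag — forcing width ≥ 3. Therefore the treewidth is 3.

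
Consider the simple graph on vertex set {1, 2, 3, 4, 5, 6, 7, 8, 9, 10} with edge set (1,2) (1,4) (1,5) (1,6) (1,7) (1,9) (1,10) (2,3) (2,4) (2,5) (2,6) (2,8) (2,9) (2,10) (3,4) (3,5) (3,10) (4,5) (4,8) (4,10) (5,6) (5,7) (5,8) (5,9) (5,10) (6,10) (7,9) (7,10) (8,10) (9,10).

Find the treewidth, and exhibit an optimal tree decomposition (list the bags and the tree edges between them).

Treewidth 4.
One such decomposition:
Bags: B1 = {1, 2, 4, 5, 10}  B2 = {1, 2, 5, 9, 10}  B3 = {2, 4, 5, 8, 10}  B4 = {2, 3, 4, 5, 10}  B5 = {1, 5, 7, 9, 10}  B6 = {1, 2, 5, 6, 10}
Tree: B1–B2, B1–B3, B1–B4, B2–B5, B2–B6

The largest bag has 5 vertices, giving width 4; this decomposition certifies tw(G) ≤ 4. For the lower bound, the 5 vertices {2, 4, 5, 8, 10} are pairwise adjacent, and any tree decomposition puts a clique entirely inside one bag — forcing width ≥ 4. Combining the bounds, tw(G) = 4.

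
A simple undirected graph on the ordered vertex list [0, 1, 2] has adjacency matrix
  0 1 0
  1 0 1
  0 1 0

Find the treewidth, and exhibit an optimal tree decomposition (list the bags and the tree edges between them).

Treewidth 1.
One optimal decomposition is:
Bags: B1 = {1, 2}  B2 = {0, 1}
Tree: B1–B2

Each bag holds 2 vertices, so the decomposition has width 1, which upper-bounds the treewidth. Since G has at least one edge (e.g. 2–1), it is not an edgeless graph, so tw(G) ≥ 1. Hence tw(G) = 1 exactly.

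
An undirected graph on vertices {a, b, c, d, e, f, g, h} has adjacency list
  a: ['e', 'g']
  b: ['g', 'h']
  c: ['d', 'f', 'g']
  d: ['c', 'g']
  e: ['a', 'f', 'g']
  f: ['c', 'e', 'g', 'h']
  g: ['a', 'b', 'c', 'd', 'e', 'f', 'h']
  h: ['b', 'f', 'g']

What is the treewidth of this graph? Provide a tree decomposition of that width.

Each bag holds 3 vertices, so the decomposition has width 2, which upper-bounds the treewidth. For the lower bound, the 3 vertices {c, d, g} are pairwise adjacent, and any tree decomposition puts a clique entirely inside one bag — forcing width ≥ 2. Hence tw(G) = 2 exactly.

Treewidth 2.
Bags: B1 = {e, f, g}  B2 = {c, f, g}  B3 = {f, g, h}  B4 = {a, e, g}  B5 = {c, d, g}  B6 = {b, g, h}
Tree: B1–B2, B2–B3, B1–B4, B2–B5, B3–B6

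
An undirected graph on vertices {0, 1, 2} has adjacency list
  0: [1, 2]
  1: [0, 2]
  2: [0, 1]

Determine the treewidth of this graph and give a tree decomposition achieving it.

A single bag containing all 3 vertices is trivially a valid decomposition of width 2. On the other hand G contains the 3-clique {0, 1, 2}. A clique must lie in a single bag of any decomposition, so no decomposition can have width below 2. Combining the bounds, tw(G) = 2.

Treewidth 2.
One optimal decomposition is:
Bags: B1 = {0, 1, 2}
Tree: (single bag)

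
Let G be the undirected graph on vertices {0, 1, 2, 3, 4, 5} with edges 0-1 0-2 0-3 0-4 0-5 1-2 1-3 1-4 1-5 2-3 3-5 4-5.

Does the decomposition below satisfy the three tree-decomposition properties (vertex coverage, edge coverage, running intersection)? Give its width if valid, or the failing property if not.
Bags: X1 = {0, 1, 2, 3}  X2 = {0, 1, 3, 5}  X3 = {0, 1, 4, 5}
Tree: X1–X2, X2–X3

Vertex coverage: the bags together contain {0, 1, 2, 3, 4, 5}, the full vertex set. Edge coverage: each edge of G has both endpoints in at least one bag. Running intersection: for every vertex, the bags containing it form a connected subtree. All three properties hold, so this is a valid tree decomposition of width max|bag| − 1 = 3, and hence tw(G) ≤ 3.

Yes; width 3.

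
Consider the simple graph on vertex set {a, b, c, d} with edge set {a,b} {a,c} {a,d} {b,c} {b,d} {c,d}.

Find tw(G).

A width-3 tree decomposition is:
Bags: B1 = {a, b, c, d}
Tree: (single bag)
With just one bag of size 4, the width is 4 − 1 = 3, so tw(G) ≤ 3. On the other hand G contains the 4-clique {a, b, c, d}. A clique must lie in a single bag of any decomposition, so no decomposition can have width below 3. Hence tw(G) = 3 exactly.

3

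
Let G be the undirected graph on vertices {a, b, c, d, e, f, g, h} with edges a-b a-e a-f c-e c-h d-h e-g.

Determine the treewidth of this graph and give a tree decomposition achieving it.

Treewidth 1.
One such decomposition:
Bags: B1 = {c, e}  B2 = {c, h}  B3 = {e, g}  B4 = {a, e}  B5 = {a, f}  B6 = {a, b}  B7 = {d, h}
Tree: B1–B2, B1–B3, B1–B4, B4–B5, B5–B6, B2–B7

Every bag has size at most 2, so the width is 2 − 1 = 1 and tw(G) ≤ 1. Since G has at least one edge (e.g. e–c), it is not an edgeless graph, so tw(G) ≥ 1. The upper and lower bounds meet at 1, so that is the treewidth.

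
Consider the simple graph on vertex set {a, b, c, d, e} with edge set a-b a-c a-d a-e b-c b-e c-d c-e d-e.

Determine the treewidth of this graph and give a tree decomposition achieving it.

Treewidth 3.
One such decomposition:
Bags: B1 = {a, c, d, e}  B2 = {a, b, c, e}
Tree: B1–B2

The largest bag has 4 vertices, giving width 3; this decomposition certifies tw(G) ≤ 3. Conversely, {a, c, d, e} is a clique of size 4, and the vertices of any clique must share a bag in every tree decomposition; so some bag has ≥ 4 vertices and tw(G) ≥ 3. Therefore the treewidth is 3.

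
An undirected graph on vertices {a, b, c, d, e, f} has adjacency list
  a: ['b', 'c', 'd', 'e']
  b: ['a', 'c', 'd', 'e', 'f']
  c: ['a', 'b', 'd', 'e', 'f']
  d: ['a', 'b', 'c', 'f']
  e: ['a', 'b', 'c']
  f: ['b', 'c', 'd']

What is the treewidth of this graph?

A width-3 tree decomposition is:
Bags: B1 = {b, c, d, f}  B2 = {a, b, c, d}  B3 = {a, b, c, e}
Tree: B1–B2, B2–B3
Every bag has size at most 4, so the width is 4 − 1 = 3 and tw(G) ≤ 3. For the lower bound, the 4 vertices {b, c, d, f} are pairwise adjacent, and any tree decomposition puts a clique entirely inside one bag — forcing width ≥ 3. Therefore the treewidth is 3.

3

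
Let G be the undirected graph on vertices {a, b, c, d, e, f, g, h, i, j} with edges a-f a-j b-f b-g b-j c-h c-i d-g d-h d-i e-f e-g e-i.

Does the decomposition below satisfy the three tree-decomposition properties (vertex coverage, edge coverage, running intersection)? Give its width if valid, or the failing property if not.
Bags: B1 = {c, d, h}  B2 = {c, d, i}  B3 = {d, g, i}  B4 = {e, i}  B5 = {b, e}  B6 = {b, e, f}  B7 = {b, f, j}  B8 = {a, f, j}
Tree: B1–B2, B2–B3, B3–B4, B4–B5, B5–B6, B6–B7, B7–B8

A tree decomposition must satisfy three properties: every vertex lies in some bag; for every edge, both endpoints lie together in some bag; and for every vertex, the bags containing it form a connected subtree. Here edge (g,e) lies in no bag, so the decomposition is invalid.

No — edge (g,e) lies in no bag.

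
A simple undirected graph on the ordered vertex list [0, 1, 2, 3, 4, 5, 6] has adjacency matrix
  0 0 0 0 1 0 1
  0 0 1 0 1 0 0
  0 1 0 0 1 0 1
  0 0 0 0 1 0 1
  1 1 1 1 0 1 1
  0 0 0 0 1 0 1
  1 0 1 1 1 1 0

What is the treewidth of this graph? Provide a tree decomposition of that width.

Every bag has size at most 3, so the width is 3 − 1 = 2 and tw(G) ≤ 2. For the lower bound, the 3 vertices {1, 2, 4} are pairwise adjacent, and any tree decomposition puts a clique entirely inside one bag — forcing width ≥ 2. Hence tw(G) = 2 exactly.

Treewidth 2.
One optimal decomposition is:
Bags: B1 = {3, 4, 6}  B2 = {4, 5, 6}  B3 = {0, 4, 6}  B4 = {2, 4, 6}  B5 = {1, 2, 4}
Tree: B1–B2, B1–B3, B2–B4, B4–B5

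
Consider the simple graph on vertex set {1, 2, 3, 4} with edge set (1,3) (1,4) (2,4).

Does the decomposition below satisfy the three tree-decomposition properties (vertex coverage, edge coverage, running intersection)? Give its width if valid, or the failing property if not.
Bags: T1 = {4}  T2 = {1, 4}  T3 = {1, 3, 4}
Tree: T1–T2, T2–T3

A tree decomposition must satisfy three properties: every vertex lies in some bag; for every edge, both endpoints lie together in some bag; and for every vertex, the bags containing it form a connected subtree. Here vertex 2 appears in no bag, so the decomposition is invalid.

No — vertex 2 appears in no bag.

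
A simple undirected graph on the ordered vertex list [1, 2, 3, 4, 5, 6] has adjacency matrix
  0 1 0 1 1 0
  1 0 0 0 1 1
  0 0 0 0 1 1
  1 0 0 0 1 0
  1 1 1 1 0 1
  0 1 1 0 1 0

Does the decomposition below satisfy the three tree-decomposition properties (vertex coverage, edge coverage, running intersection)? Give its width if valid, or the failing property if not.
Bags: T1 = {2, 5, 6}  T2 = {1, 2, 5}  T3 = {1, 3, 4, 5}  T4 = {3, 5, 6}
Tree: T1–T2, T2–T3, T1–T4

A tree decomposition must satisfy three properties: every vertex lies in some bag; for every edge, both endpoints lie together in some bag; and for every vertex, the bags containing it form a connected subtree. Here bags containing vertex 3 are not connected in the tree, so the decomposition is invalid.

No — bags containing vertex 3 are not connected in the tree.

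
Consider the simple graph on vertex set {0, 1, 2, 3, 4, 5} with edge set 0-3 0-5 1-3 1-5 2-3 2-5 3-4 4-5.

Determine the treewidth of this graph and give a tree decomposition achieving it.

The largest bag has 3 vertices, giving width 2; this decomposition certifies tw(G) ≤ 2. For the lower bound, G contains the cycle 4–5–2–3–4, so G is not a forest; only forests have treewidth ≤ 1, hence tw(G) ≥ 2. Combining the bounds, tw(G) = 2.

Treewidth 2.
One optimal decomposition is:
Bags: B1 = {3, 4, 5}  B2 = {2, 3, 5}  B3 = {1, 3, 5}  B4 = {0, 3, 5}
Tree: B1–B2, B2–B3, B3–B4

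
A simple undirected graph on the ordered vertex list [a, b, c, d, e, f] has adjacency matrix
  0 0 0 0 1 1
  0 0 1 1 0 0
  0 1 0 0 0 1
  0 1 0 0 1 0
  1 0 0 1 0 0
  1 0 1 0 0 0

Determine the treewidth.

A width-2 tree decomposition is:
Bags: B1 = {a, d, e}  B2 = {a, d, f}  B3 = {c, d, f}  B4 = {b, c, d}
Tree: B1–B2, B2–B3, B3–B4
Each bag holds 3 vertices, so the decomposition has width 2, which upper-bounds the treewidth. For the lower bound, G contains the cycle d–e–a–f–c–b–d, so G is not a forest; only forests have treewidth ≤ 1, hence tw(G) ≥ 2. Combining the bounds, tw(G) = 2.

2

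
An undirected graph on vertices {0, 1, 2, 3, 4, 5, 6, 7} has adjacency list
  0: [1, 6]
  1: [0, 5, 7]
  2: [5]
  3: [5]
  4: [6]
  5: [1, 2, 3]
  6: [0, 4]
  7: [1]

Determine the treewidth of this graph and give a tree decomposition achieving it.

Every bag has size at most 2, so the width is 2 − 1 = 1 and tw(G) ≤ 1. Any graph with an edge has treewidth ≥ 1, and G has the edge 5–1. Hence tw(G) = 1 exactly.

Treewidth 1.
One such decomposition:
Bags: B1 = {1, 5}  B2 = {3, 5}  B3 = {0, 1}  B4 = {2, 5}  B5 = {1, 7}  B6 = {0, 6}  B7 = {4, 6}
Tree: B1–B2, B1–B3, B1–B4, B3–B5, B3–B6, B6–B7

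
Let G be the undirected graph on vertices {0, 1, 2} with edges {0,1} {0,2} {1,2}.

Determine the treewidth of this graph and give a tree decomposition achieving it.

Treewidth 2.
One optimal decomposition is:
Bags: B1 = {0, 1, 2}
Tree: (single bag)

A single bag containing all 3 vertices is trivially a valid decomposition of width 2. On the other hand G contains the 3-clique {0, 1, 2}. A clique must lie in a single bag of any decomposition, so no decomposition can have width below 2. Hence tw(G) = 2 exactly.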